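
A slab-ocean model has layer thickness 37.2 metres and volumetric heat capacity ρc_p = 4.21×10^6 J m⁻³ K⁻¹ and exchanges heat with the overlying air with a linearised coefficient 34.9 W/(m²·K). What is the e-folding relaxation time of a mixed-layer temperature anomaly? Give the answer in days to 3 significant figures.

Areal heat capacity C = ρc_p × D = 4.21×10^6 × 37.2 = 1.57×10^8 J m⁻² K⁻¹.
Relaxation time τ = C / λ = 1.57×10^8 / 34.9 = 4.49×10^6 s.
In days: 4.49×10^6 s / (86400 s/day) = 51.9 days.

51.9 days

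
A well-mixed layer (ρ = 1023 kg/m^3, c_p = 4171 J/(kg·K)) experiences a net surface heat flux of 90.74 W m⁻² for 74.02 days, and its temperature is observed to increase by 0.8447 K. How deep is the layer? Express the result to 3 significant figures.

Heat input Q = F Δt = 90.74 × 6.40×10^6 s = 5.80×10^8 J/m².
Required areal heat capacity C = Q / ΔT = 6.87×10^8 J/(m²·K).
Depth D = C / (ρ c_p) = 6.87×10^8 / (1023 × 4171) = 161 m.

161 m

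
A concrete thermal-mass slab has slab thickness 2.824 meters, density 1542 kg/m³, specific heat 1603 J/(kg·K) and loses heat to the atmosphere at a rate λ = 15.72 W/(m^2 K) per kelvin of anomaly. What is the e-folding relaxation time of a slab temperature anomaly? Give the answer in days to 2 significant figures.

5.1 days

Areal heat capacity C = ρ c_p D = 1542 × 1603 × 2.824 = 6.98×10^6 J/(m^2 K).
Relaxation time τ = C / λ = 6.98×10^6 / 15.72 = 4.44×10^5 s.
In days: 4.44×10^5 s / (86400 s/day) = 5.14 days.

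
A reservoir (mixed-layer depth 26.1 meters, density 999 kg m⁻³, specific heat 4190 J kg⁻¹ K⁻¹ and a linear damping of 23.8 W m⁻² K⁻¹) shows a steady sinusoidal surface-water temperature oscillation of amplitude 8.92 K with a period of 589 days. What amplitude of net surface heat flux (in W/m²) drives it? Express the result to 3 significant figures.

244

Areal heat capacity C = ρ c_p D = 999 × 4190 × 26.1 = 1.09×10^8 J/(m^2 K).
ω = 2π / 5.09×10^7 s = 1.23×10^-7 s⁻¹.
√((Cω)² + λ²) = √((13.5)² + 23.8²) = 27.4 W/(m²·K).
F₀ = A × √((Cω)²+λ²) = 8.92 × 27.4 = 244 W/m².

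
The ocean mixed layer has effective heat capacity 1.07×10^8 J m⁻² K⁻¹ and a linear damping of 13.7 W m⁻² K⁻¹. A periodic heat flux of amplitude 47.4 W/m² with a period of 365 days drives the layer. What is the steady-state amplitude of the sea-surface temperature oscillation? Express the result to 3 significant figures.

1.87 K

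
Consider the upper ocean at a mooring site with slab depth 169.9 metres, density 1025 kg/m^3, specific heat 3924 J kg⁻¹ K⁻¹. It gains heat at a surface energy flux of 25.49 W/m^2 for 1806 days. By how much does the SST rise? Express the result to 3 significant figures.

5.82 K

Areal heat capacity C = ρ c_p D = 1025 × 3924 × 169.9 = 6.83×10^8 J/(m^2 K).
Net heat input Q = F Δt = 25.49 × (1806 days × 86400 s/day) = 3.98×10^9 J/m².
ΔT = Q / C = 3.98×10^9 / 6.83×10^8 = 5.82 K.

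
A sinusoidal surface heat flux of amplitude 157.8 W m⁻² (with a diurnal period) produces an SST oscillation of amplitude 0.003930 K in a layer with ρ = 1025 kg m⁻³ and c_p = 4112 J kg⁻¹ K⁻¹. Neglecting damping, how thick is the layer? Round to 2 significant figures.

130 m

ω = 2π / 86400 s = 7.27×10^-5 s⁻¹.
Required C = F₀ / (A ω) = 157.8 / (0.003930 × 7.27×10^-5) = 5.52×10^8 J/(m²·K).
D = C / (ρ c_p) = 5.52×10^8 / (1025 × 4112) = 131 m.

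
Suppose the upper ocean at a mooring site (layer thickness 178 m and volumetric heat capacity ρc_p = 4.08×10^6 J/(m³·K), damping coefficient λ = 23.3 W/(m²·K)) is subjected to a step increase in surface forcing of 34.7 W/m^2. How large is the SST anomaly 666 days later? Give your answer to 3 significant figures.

1.25 K

Areal heat capacity C = ρc_p × D = 4.08×10^6 × 178 = 7.26×10^8 J/(m^2 K).
τ = C / λ = 7.26×10^8 / 23.3 = 3.12×10^7 s.
Equilibrium anomaly ΔT_eq = F / λ = 34.7 / 23.3 = 1.49 K.
t = 666 days = 5.75×10^7 s, so t/τ = 1.85.
ΔT(t) = ΔT_eq (1 − e^(−t/τ)) = 1.49 × (1 − e^−1.85) = 1.25 K.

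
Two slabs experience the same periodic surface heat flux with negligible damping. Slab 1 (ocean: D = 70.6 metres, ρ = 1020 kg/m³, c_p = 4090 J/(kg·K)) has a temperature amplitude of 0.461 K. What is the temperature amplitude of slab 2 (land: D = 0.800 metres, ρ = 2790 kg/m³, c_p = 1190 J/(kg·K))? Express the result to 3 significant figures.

C_ocean = 2.95×10^8 J/(m²·K); C_land = 2.66×10^6 J/(m²·K).
A ∝ 1/C ⇒ A_land = A_ocean × C_ocean/C_land = 0.461 × 111 = 51.1 K.

51.1 K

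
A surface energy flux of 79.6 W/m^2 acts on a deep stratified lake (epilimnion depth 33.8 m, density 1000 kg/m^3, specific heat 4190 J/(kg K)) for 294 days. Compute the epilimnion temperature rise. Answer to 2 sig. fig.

14 K

Areal heat capacity C = ρ c_p D = 1000 × 4190 × 33.8 = 1.42×10^8 J m⁻² K⁻¹.
Net heat input Q = F Δt = 79.6 × (294 days × 86400 s/day) = 2.02×10^9 J/m².
ΔT = Q / C = 2.02×10^9 / 1.42×10^8 = 14.3 K.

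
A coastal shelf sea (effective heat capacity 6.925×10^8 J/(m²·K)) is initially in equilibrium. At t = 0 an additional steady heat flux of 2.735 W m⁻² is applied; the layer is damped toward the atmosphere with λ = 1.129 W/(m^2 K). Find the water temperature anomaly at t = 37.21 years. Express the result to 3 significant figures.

2.07 K

Areal heat capacity C = 6.925×10^8 J/(m²·K) (given).
τ = C / λ = 6.92×10^8 / 1.129 = 6.13×10^8 s.
Equilibrium anomaly ΔT_eq = F / λ = 2.735 / 1.129 = 2.42 K.
t = 37.21 years = 1.17×10^9 s, so t/τ = 1.91.
ΔT(t) = ΔT_eq (1 − e^(−t/τ)) = 2.42 × (1 − e^−1.91) = 2.07 K.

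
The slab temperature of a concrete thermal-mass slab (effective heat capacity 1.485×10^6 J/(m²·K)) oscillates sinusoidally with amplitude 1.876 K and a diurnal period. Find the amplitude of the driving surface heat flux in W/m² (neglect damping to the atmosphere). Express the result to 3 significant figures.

Areal heat capacity C = 1.485×10^6 J/(m²·K) (given).
ω = 2π / 86400 s = 7.27×10^-5 s⁻¹.
Cω = 1.48×10^6 × 7.27×10^-5 = 108 W/(m²·K).
F₀ = A × Cω = 1.876 × 108 = 203 W/m².

203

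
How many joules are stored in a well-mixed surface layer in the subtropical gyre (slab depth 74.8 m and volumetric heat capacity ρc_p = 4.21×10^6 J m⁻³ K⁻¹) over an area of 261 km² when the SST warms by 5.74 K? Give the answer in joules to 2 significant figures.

4.7×10^17 J

Areal heat capacity C = ρc_p × D = 4.21×10^6 × 74.8 = 3.15×10^8 J m⁻² K⁻¹.
Heat per unit area: q = C ΔT = 3.15×10^8 × 5.74 = 1.81×10^9 J/m².
Total heat: Q = q × A = 1.81×10^9 × (261 × 10⁶ m²) = 4.72×10^17 J.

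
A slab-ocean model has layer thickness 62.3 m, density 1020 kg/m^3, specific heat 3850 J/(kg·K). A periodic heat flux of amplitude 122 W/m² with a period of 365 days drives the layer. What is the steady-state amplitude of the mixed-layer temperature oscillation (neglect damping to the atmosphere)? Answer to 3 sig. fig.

2.50 K

Areal heat capacity C = ρ c_p D = 1020 × 3850 × 62.3 = 2.45×10^8 J m⁻² K⁻¹.
Angular frequency ω = 2π / T = 2π / 3.15×10^7 s = 1.99×10^-7 s⁻¹.
Cω = 2.45×10^8 × 1.99×10^-7 = 48.7 W/(m²·K).
Amplitude A = F₀ / (Cω) = 122 / 48.7 = 2.50 K.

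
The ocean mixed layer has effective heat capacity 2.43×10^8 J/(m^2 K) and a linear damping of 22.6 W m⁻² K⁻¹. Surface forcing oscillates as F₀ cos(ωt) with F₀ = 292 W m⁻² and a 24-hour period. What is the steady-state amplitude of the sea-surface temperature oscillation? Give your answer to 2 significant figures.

0.017 K

Areal heat capacity C = 2.43×10^8 J/(m^2 K) (given).
Angular frequency ω = 2π / T = 2π / 86400 s = 7.27×10^-5 s⁻¹.
√((Cω)² + λ²) = √((17700)² + 22.6²) = 17700 W/(m²·K).
Amplitude A = F₀ / √((Cω)²+λ²) = 292 / 17700 = 0.0165 K.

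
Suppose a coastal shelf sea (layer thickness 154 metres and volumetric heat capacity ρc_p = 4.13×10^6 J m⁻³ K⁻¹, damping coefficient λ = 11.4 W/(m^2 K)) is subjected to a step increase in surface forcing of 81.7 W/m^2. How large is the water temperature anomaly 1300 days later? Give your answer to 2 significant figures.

Areal heat capacity C = ρc_p × D = 4.13×10^6 × 154 = 6.36×10^8 J m⁻² K⁻¹.
τ = C / λ = 6.36×10^8 / 11.4 = 5.58×10^7 s.
Equilibrium anomaly ΔT_eq = F / λ = 81.7 / 11.4 = 7.17 K.
t = 1300 days = 1.12×10^8 s, so t/τ = 2.01.
ΔT(t) = ΔT_eq (1 − e^(−t/τ)) = 7.17 × (1 − e^−2.01) = 6.21 K.

6.2 K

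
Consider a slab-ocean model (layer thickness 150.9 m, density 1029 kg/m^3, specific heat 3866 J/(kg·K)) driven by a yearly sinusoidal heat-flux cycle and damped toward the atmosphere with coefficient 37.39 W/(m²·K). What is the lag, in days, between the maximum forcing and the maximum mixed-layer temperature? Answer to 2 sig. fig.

74 days

Areal heat capacity C = ρ c_p D = 1029 × 3866 × 150.9 = 6.00×10^8 J m⁻² K⁻¹.
ω = 2π / 3.15×10^7 s = 1.99×10^-7 s⁻¹.
Phase lag φ = arctan(Cω/λ) = arctan(120/37.39) = 1.27 rad.
Time lag = φ / ω = 1.27 / 1.99×10^-7 = 6.36×10^6 s = 73.6 days.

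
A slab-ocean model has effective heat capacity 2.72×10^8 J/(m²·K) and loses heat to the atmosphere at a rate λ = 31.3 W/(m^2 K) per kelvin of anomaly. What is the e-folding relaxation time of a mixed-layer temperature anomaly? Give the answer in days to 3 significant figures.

Areal heat capacity C = 2.72×10^8 J/(m²·K) (given).
Relaxation time τ = C / λ = 2.72×10^8 / 31.3 = 8.69×10^6 s.
In days: 8.69×10^6 s / (86400 s/day) = 101 days.

101 days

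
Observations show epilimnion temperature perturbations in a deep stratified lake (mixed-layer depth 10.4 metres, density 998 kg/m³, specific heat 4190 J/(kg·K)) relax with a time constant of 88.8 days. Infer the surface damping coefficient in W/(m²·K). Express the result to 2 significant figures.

Areal heat capacity C = ρ c_p D = 998 × 4190 × 10.4 = 4.35×10^7 J m⁻² K⁻¹.
τ = 88.8 days = 7.67×10^6 s.
λ = C / τ = 4.35×10^7 / 7.67×10^6 = 5.67 W/(m²·K).

5.7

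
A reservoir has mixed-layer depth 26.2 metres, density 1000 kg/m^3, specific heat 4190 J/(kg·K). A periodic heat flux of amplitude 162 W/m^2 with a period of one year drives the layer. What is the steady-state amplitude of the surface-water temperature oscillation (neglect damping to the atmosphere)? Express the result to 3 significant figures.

7.41 K

Areal heat capacity C = ρ c_p D = 1000 × 4190 × 26.2 = 1.10×10^8 J/(m^2 K).
Angular frequency ω = 2π / T = 2π / 3.15×10^7 s = 1.99×10^-7 s⁻¹.
Cω = 1.10×10^8 × 1.99×10^-7 = 21.9 W/(m²·K).
Amplitude A = F₀ / (Cω) = 162 / 21.9 = 7.41 K.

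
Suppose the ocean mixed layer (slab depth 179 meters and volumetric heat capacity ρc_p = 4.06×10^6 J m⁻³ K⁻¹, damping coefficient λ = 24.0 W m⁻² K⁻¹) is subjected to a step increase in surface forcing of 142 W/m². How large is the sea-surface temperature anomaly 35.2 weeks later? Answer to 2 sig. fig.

3.0 K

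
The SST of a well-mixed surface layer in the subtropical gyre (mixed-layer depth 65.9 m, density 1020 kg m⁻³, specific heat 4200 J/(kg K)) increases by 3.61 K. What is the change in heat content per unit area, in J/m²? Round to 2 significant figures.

1.0×10^9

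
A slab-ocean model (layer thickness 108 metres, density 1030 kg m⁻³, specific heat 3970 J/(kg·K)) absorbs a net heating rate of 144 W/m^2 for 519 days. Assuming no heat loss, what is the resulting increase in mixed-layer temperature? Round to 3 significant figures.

14.6 K

Areal heat capacity C = ρ c_p D = 1030 × 3970 × 108 = 4.42×10^8 J/(m²·K).
Net heat input Q = F Δt = 144 × (519 days × 86400 s/day) = 6.46×10^9 J/m².
ΔT = Q / C = 6.46×10^9 / 4.42×10^8 = 14.6 K.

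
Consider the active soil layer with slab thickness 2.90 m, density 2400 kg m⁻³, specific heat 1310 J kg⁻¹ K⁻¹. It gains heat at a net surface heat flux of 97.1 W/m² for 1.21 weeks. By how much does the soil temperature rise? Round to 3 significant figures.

7.79 K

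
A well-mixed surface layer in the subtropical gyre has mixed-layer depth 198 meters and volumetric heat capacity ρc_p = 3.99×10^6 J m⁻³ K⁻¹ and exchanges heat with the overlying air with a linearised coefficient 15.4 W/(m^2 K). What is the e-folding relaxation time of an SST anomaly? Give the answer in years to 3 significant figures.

1.63 years

Areal heat capacity C = ρc_p × D = 3.99×10^6 × 198 = 7.90×10^8 J/(m^2 K).
Relaxation time τ = C / λ = 7.90×10^8 / 15.4 = 5.13×10^7 s.
In years: 5.13×10^7 s / (3.156×10^7 s/year) = 1.63 years.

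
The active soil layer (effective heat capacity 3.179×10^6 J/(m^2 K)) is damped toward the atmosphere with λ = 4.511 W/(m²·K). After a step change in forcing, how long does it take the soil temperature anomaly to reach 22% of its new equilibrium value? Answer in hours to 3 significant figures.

Areal heat capacity C = 3.179×10^6 J/(m^2 K) (given).
τ = C / λ = 3.18×10^6 / 4.511 = 7.05×10^5 s.
Fraction reached: 1 − e^(−t/τ) = 0.22 ⇒ t = −τ ln(1 − 0.22) = τ × 0.248.
t = 1.75×10^5 s = 48.6 hours.

48.6 hours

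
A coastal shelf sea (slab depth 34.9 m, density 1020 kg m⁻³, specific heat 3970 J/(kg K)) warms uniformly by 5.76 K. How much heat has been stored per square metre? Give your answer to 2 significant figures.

Areal heat capacity C = ρ c_p D = 1020 × 3970 × 34.9 = 1.41×10^8 J m⁻² K⁻¹.
ΔQ = C ΔT = 1.41×10^8 × 5.76 = 8.14×10^8 J/m².

8.1×10^8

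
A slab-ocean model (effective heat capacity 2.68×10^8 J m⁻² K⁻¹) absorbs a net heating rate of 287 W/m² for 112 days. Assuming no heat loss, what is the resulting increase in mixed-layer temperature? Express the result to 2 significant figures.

10 K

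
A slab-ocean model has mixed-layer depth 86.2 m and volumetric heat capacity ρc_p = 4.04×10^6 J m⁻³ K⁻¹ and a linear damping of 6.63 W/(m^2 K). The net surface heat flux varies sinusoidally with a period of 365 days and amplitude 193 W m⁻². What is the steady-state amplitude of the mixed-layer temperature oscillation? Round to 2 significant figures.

Areal heat capacity C = ρc_p × D = 4.04×10^6 × 86.2 = 3.48×10^8 J/(m^2 K).
Angular frequency ω = 2π / T = 2π / 3.15×10^7 s = 1.99×10^-7 s⁻¹.
√((Cω)² + λ²) = √((69.4)² + 6.63²) = 69.7 W/(m²·K).
Amplitude A = F₀ / √((Cω)²+λ²) = 193 / 69.7 = 2.77 K.

2.8 K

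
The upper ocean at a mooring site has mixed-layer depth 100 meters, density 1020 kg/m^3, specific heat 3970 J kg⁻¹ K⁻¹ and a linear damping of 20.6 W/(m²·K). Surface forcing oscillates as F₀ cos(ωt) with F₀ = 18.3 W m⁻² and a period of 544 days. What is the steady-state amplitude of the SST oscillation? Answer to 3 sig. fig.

Areal heat capacity C = ρ c_p D = 1020 × 3970 × 100 = 4.05×10^8 J/(m²·K).
Angular frequency ω = 2π / T = 2π / 4.70×10^7 s = 1.34×10^-7 s⁻¹.
√((Cω)² + λ²) = √((54.1)² + 20.6²) = 57.9 W/(m²·K).
Amplitude A = F₀ / √((Cω)²+λ²) = 18.3 / 57.9 = 0.316 K.

0.316 K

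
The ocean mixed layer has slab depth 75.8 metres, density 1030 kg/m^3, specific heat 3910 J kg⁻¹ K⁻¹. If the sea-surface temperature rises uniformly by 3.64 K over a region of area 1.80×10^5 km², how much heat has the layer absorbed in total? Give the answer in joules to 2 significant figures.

2.0×10^20 J

Areal heat capacity C = ρ c_p D = 1030 × 3910 × 75.8 = 3.05×10^8 J/(m^2 K).
Heat per unit area: q = C ΔT = 3.05×10^8 × 3.64 = 1.11×10^9 J/m².
Total heat: Q = q × A = 1.11×10^9 × (1.80×10^5 × 10⁶ m²) = 2.00×10^20 J.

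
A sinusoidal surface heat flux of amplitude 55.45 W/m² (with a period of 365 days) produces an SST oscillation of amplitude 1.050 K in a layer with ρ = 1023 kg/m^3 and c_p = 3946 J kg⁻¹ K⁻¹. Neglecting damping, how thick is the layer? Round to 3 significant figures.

ω = 2π / 3.15×10^7 s = 1.99×10^-7 s⁻¹.
Required C = F₀ / (A ω) = 55.45 / (1.050 × 1.99×10^-7) = 2.65×10^8 J/(m²·K).
D = C / (ρ c_p) = 2.65×10^8 / (1023 × 3946) = 65.7 m.

65.7 m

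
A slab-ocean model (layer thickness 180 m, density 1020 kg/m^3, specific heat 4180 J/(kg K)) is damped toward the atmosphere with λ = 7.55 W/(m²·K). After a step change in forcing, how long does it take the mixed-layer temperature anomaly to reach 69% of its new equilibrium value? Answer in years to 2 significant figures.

3.8 years

Areal heat capacity C = ρ c_p D = 1020 × 4180 × 180 = 7.67×10^8 J/(m²·K).
τ = C / λ = 7.67×10^8 / 7.55 = 1.02×10^8 s.
Fraction reached: 1 − e^(−t/τ) = 0.69 ⇒ t = −τ ln(1 − 0.69) = τ × 1.17.
t = 1.19×10^8 s = 3.77 years.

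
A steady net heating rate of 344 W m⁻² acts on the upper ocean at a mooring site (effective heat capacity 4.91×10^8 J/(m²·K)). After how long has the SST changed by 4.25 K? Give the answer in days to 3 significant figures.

70.2 days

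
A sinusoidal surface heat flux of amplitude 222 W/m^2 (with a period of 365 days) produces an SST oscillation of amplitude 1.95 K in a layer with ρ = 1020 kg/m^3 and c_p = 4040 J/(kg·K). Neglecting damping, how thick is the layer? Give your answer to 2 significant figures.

ω = 2π / 3.15×10^7 s = 1.99×10^-7 s⁻¹.
Required C = F₀ / (A ω) = 222 / (1.95 × 1.99×10^-7) = 5.71×10^8 J/(m²·K).
D = C / (ρ c_p) = 5.71×10^8 / (1020 × 4040) = 139 m.

140 m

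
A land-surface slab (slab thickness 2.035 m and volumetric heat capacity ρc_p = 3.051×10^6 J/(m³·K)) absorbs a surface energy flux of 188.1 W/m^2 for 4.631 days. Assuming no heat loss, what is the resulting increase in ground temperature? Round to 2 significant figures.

Areal heat capacity C = ρc_p × D = 3.051×10^6 × 2.035 = 6.21×10^6 J/(m²·K).
Net heat input Q = F Δt = 188.1 × (4.631 days × 86400 s/day) = 7.53×10^7 J/m².
ΔT = Q / C = 7.53×10^7 / 6.21×10^6 = 12.1 K.

12 K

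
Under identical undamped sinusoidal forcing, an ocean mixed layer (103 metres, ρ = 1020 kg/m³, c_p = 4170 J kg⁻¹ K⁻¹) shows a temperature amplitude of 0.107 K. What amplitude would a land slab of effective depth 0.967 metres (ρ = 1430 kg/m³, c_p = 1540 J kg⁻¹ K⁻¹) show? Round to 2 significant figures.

C_ocean = 4.38×10^8 J/(m²·K); C_land = 2.13×10^6 J/(m²·K).
A ∝ 1/C ⇒ A_land = A_ocean × C_ocean/C_land = 0.107 × 206 = 22.0 K.

22 K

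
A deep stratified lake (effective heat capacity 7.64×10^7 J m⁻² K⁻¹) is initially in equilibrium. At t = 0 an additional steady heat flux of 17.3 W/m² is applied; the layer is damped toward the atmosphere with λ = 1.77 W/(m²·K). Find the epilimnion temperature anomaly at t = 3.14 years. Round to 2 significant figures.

8.8 K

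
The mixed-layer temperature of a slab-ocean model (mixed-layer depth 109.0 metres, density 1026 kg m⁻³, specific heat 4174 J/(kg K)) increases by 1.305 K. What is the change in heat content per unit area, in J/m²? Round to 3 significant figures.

Areal heat capacity C = ρ c_p D = 1026 × 4174 × 109.0 = 4.67×10^8 J/(m^2 K).
ΔQ = C ΔT = 4.67×10^8 × 1.305 = 6.09×10^8 J/m².

6.09×10^8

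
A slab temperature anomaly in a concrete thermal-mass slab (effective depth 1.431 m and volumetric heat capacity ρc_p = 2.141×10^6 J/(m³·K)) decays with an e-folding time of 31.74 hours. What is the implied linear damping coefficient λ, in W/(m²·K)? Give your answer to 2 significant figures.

Areal heat capacity C = ρc_p × D = 2.141×10^6 × 1.431 = 3.06×10^6 J/(m²·K).
τ = 31.74 hours = 1.14×10^5 s.
λ = C / τ = 3.06×10^6 / 1.14×10^5 = 26.8 W/(m²·K).

27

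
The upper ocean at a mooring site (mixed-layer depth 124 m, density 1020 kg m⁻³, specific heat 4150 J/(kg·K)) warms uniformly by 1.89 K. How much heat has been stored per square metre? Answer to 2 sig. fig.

9.9×10^8

Areal heat capacity C = ρ c_p D = 1020 × 4150 × 124 = 5.25×10^8 J m⁻² K⁻¹.
ΔQ = C ΔT = 5.25×10^8 × 1.89 = 9.92×10^8 J/m².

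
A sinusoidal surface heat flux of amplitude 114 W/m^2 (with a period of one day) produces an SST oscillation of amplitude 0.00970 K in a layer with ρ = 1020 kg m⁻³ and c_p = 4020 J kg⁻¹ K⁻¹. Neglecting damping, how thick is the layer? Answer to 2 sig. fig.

ω = 2π / 86400 s = 7.27×10^-5 s⁻¹.
Required C = F₀ / (A ω) = 114 / (0.00970 × 7.27×10^-5) = 1.62×10^8 J/(m²·K).
D = C / (ρ c_p) = 1.62×10^8 / (1020 × 4020) = 39.4 m.

39 m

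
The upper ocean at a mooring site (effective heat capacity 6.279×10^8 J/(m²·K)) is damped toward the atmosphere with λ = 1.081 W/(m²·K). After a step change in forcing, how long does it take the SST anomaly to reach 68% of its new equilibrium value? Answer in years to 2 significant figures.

Areal heat capacity C = 6.279×10^8 J/(m²·K) (given).
τ = C / λ = 6.28×10^8 / 1.081 = 5.81×10^8 s.
Fraction reached: 1 − e^(−t/τ) = 0.68 ⇒ t = −τ ln(1 − 0.68) = τ × 1.14.
t = 6.62×10^8 s = 21.0 years.

21 years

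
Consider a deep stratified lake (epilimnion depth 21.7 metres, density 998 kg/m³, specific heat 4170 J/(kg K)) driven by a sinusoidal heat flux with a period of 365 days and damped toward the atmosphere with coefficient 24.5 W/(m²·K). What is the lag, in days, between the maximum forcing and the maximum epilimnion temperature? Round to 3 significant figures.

36.8 days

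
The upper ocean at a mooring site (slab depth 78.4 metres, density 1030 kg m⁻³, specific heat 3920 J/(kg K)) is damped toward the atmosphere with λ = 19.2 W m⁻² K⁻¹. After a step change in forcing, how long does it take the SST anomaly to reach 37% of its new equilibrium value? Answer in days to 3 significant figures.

Areal heat capacity C = ρ c_p D = 1030 × 3920 × 78.4 = 3.17×10^8 J m⁻² K⁻¹.
τ = C / λ = 3.17×10^8 / 19.2 = 1.65×10^7 s.
Fraction reached: 1 − e^(−t/τ) = 0.37 ⇒ t = −τ ln(1 − 0.37) = τ × 0.462.
t = 7.62×10^6 s = 88.2 days.

88.2 days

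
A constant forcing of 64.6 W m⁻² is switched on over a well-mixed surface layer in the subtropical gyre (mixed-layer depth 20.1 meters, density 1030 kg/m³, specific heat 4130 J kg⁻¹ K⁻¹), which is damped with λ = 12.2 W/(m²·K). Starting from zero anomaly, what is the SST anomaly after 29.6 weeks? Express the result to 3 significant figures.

Areal heat capacity C = ρ c_p D = 1030 × 4130 × 20.1 = 8.55×10^7 J/(m^2 K).
τ = C / λ = 8.55×10^7 / 12.2 = 7.01×10^6 s.
Equilibrium anomaly ΔT_eq = F / λ = 64.6 / 12.2 = 5.30 K.
t = 29.6 weeks = 1.79×10^7 s, so t/τ = 2.55.
ΔT(t) = ΔT_eq (1 − e^(−t/τ)) = 5.30 × (1 − e^−2.55) = 4.88 K.

4.88 K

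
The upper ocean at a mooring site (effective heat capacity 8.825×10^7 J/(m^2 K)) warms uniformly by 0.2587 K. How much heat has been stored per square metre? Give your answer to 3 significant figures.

2.28×10^7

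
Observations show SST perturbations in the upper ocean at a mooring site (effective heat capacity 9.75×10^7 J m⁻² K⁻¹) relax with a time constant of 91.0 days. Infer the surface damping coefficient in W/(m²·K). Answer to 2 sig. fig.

Areal heat capacity C = 9.75×10^7 J m⁻² K⁻¹ (given).
τ = 91.0 days = 7.86×10^6 s.
λ = C / τ = 9.75×10^7 / 7.86×10^6 = 12.4 W/(m²·K).

12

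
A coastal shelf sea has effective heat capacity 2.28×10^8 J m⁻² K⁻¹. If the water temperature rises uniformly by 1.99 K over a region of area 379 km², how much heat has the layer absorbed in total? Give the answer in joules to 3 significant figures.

Areal heat capacity C = 2.28×10^8 J m⁻² K⁻¹ (given).
Heat per unit area: q = C ΔT = 2.28×10^8 × 1.99 = 4.54×10^8 J/m².
Total heat: Q = q × A = 4.54×10^8 × (379 × 10⁶ m²) = 1.72×10^17 J.

1.72×10^17 J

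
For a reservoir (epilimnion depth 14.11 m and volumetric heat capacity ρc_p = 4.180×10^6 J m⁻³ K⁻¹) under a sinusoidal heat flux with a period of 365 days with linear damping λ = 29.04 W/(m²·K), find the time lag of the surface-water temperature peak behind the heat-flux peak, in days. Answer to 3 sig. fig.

22.3 days

Areal heat capacity C = ρc_p × D = 4.180×10^6 × 14.11 = 5.90×10^7 J m⁻² K⁻¹.
ω = 2π / 3.15×10^7 s = 1.99×10^-7 s⁻¹.
Phase lag φ = arctan(Cω/λ) = arctan(11.8/29.04) = 0.385 rad.
Time lag = φ / ω = 0.385 / 1.99×10^-7 = 1.93×10^6 s = 22.3 days.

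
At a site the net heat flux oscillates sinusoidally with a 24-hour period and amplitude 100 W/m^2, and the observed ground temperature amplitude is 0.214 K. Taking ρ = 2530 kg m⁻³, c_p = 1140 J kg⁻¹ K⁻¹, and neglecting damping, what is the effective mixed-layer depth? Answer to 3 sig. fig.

2.23 m

ω = 2π / 86400 s = 7.27×10^-5 s⁻¹.
Required C = F₀ / (A ω) = 100 / (0.214 × 7.27×10^-5) = 6.43×10^6 J/(m²·K).
D = C / (ρ c_p) = 6.43×10^6 / (2530 × 1140) = 2.23 m.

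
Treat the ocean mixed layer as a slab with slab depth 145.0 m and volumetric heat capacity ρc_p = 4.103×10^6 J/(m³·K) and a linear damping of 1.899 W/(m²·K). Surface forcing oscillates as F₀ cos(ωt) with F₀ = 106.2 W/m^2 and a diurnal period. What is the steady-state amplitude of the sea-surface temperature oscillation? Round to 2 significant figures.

0.0025 K

Areal heat capacity C = ρc_p × D = 4.103×10^6 × 145.0 = 5.95×10^8 J m⁻² K⁻¹.
Angular frequency ω = 2π / T = 2π / 86400 s = 7.27×10^-5 s⁻¹.
√((Cω)² + λ²) = √((43300)² + 1.899²) = 43300 W/(m²·K).
Amplitude A = F₀ / √((Cω)²+λ²) = 106.2 / 43300 = 0.00245 K.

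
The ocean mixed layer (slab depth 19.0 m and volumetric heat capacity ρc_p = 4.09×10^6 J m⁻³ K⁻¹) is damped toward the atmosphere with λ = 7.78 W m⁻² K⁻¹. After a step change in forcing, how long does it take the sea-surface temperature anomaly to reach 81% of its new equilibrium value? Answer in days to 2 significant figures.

Areal heat capacity C = ρc_p × D = 4.09×10^6 × 19.0 = 7.77×10^7 J/(m²·K).
τ = C / λ = 7.77×10^7 / 7.78 = 9.99×10^6 s.
Fraction reached: 1 − e^(−t/τ) = 0.81 ⇒ t = −τ ln(1 − 0.81) = τ × 1.66.
t = 1.66×10^7 s = 192 days.

190 days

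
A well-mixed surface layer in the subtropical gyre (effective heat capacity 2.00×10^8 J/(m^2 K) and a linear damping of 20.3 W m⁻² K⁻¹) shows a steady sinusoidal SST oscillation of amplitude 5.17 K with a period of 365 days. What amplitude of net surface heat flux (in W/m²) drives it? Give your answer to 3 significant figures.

231

Areal heat capacity C = 2.00×10^8 J/(m^2 K) (given).
ω = 2π / 3.15×10^7 s = 1.99×10^-7 s⁻¹.
√((Cω)² + λ²) = √((39.8)² + 20.3²) = 44.7 W/(m²·K).
F₀ = A × √((Cω)²+λ²) = 5.17 × 44.7 = 231 W/m².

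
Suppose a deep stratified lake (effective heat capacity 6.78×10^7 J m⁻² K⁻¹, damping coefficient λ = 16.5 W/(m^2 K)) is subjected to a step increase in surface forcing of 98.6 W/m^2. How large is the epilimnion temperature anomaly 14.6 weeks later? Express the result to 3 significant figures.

Areal heat capacity C = 6.78×10^7 J m⁻² K⁻¹ (given).
τ = C / λ = 6.78×10^7 / 16.5 = 4.11×10^6 s.
Equilibrium anomaly ΔT_eq = F / λ = 98.6 / 16.5 = 5.98 K.
t = 14.6 weeks = 8.83×10^6 s, so t/τ = 2.15.
ΔT(t) = ΔT_eq (1 − e^(−t/τ)) = 5.98 × (1 − e^−2.15) = 5.28 K.

5.28 K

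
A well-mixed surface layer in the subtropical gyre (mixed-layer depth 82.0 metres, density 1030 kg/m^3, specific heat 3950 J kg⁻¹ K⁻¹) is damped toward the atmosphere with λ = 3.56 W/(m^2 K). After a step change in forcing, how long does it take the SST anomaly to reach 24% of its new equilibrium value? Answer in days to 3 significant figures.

Areal heat capacity C = ρ c_p D = 1030 × 3950 × 82.0 = 3.34×10^8 J/(m²·K).
τ = C / λ = 3.34×10^8 / 3.56 = 9.37×10^7 s.
Fraction reached: 1 − e^(−t/τ) = 0.24 ⇒ t = −τ ln(1 − 0.24) = τ × 0.274.
t = 2.57×10^7 s = 298 days.

298 days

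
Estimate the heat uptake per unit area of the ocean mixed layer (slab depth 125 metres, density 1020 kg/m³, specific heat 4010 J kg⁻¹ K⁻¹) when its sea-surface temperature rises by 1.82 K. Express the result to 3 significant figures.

Areal heat capacity C = ρ c_p D = 1020 × 4010 × 125 = 5.11×10^8 J m⁻² K⁻¹.
ΔQ = C ΔT = 5.11×10^8 × 1.82 = 9.31×10^8 J/m².

9.31×10^8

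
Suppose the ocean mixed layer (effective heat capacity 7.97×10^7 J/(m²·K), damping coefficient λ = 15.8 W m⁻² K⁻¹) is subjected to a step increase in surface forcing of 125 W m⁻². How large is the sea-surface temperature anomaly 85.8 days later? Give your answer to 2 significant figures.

6.1 K

Areal heat capacity C = 7.97×10^7 J/(m²·K) (given).
τ = C / λ = 7.97×10^7 / 15.8 = 5.04×10^6 s.
Equilibrium anomaly ΔT_eq = F / λ = 125 / 15.8 = 7.91 K.
t = 85.8 days = 7.41×10^6 s, so t/τ = 1.47.
ΔT(t) = ΔT_eq (1 − e^(−t/τ)) = 7.91 × (1 − e^−1.47) = 6.09 K.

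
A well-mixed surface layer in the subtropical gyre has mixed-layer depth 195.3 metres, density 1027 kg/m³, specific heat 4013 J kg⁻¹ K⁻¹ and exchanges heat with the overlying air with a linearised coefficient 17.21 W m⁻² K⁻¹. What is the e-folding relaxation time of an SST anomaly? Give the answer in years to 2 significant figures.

Areal heat capacity C = ρ c_p D = 1027 × 4013 × 195.3 = 8.05×10^8 J/(m^2 K).
Relaxation time τ = C / λ = 8.05×10^8 / 17.21 = 4.68×10^7 s.
In years: 4.68×10^7 s / (3.156×10^7 s/year) = 1.48 years.

1.5 years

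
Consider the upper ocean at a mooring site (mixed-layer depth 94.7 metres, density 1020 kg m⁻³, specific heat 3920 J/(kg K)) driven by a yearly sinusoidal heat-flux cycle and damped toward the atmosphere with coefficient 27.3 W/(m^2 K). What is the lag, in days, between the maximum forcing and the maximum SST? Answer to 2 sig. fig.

71 days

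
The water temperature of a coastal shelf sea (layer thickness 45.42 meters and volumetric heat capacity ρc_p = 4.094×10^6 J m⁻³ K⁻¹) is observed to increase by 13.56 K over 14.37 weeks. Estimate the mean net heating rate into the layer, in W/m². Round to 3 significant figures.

Areal heat capacity C = ρc_p × D = 4.094×10^6 × 45.42 = 1.86×10^8 J/(m²·K).
Required heat per unit area: Q = C ΔT = 1.86×10^8 × 13.56 = 2.52×10^9 J/m².
Flux F = Q / Δt = 2.52×10^9 / 8.69×10^6 s = 290 W/m².

290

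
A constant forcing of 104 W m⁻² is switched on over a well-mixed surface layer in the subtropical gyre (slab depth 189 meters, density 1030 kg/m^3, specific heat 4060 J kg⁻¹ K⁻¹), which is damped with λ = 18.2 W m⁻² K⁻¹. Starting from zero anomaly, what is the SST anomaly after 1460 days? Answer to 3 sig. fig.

5.40 K

Areal heat capacity C = ρ c_p D = 1030 × 4060 × 189 = 7.90×10^8 J/(m^2 K).
τ = C / λ = 7.90×10^8 / 18.2 = 4.34×10^7 s.
Equilibrium anomaly ΔT_eq = F / λ = 104 / 18.2 = 5.71 K.
t = 1460 days = 1.26×10^8 s, so t/τ = 2.90.
ΔT(t) = ΔT_eq (1 − e^(−t/τ)) = 5.71 × (1 − e^−2.90) = 5.40 K.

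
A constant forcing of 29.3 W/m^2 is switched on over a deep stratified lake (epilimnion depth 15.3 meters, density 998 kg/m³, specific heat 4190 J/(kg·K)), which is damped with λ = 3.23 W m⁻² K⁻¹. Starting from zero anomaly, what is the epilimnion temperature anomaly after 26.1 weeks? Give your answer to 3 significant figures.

4.98 K

Areal heat capacity C = ρ c_p D = 998 × 4190 × 15.3 = 6.40×10^7 J/(m^2 K).
τ = C / λ = 6.40×10^7 / 3.23 = 1.98×10^7 s.
Equilibrium anomaly ΔT_eq = F / λ = 29.3 / 3.23 = 9.07 K.
t = 26.1 weeks = 1.58×10^7 s, so t/τ = 0.797.
ΔT(t) = ΔT_eq (1 − e^(−t/τ)) = 9.07 × (1 − e^−0.797) = 4.98 K.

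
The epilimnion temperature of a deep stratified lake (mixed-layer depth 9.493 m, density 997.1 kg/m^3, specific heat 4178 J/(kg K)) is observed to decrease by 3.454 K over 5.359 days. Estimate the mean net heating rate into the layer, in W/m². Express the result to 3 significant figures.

Areal heat capacity C = ρ c_p D = 997.1 × 4178 × 9.493 = 3.95×10^7 J/(m²·K).
Required heat per unit area: Q = C ΔT = 3.95×10^7 × -3.454 = -1.37×10^8 J/m².
Flux F = Q / Δt = -1.37×10^8 / 4.63×10^5 s = -295 W/m².

-295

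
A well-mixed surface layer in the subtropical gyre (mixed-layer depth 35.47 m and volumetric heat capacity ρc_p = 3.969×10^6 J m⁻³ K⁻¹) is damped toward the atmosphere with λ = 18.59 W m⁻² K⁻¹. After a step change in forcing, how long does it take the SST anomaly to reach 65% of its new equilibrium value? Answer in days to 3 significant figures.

92.0 days

Areal heat capacity C = ρc_p × D = 3.969×10^6 × 35.47 = 1.41×10^8 J/(m^2 K).
τ = C / λ = 1.41×10^8 / 18.59 = 7.57×10^6 s.
Fraction reached: 1 − e^(−t/τ) = 0.65 ⇒ t = −τ ln(1 − 0.65) = τ × 1.05.
t = 7.95×10^6 s = 92.0 days.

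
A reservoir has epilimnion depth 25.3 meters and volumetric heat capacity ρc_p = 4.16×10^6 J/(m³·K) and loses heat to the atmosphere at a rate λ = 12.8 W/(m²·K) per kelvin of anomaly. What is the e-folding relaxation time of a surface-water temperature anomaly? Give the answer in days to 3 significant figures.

95.2 days

Areal heat capacity C = ρc_p × D = 4.16×10^6 × 25.3 = 1.05×10^8 J m⁻² K⁻¹.
Relaxation time τ = C / λ = 1.05×10^8 / 12.8 = 8.22×10^6 s.
In days: 8.22×10^6 s / (86400 s/day) = 95.2 days.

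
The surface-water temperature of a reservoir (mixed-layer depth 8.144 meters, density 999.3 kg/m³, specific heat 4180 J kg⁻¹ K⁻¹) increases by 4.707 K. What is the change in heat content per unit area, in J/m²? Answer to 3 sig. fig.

1.60×10^8

Areal heat capacity C = ρ c_p D = 999.3 × 4180 × 8.144 = 3.40×10^7 J m⁻² K⁻¹.
ΔQ = C ΔT = 3.40×10^7 × 4.707 = 1.60×10^8 J/m².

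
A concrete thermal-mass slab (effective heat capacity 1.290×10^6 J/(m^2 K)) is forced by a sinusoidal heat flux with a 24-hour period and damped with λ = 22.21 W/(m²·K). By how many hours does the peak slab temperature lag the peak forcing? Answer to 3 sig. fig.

Areal heat capacity C = 1.290×10^6 J/(m^2 K) (given).
ω = 2π / 86400 s = 7.27×10^-5 s⁻¹.
Phase lag φ = arctan(Cω/λ) = arctan(93.8/22.21) = 1.34 rad.
Time lag = φ / ω = 1.34 / 7.27×10^-5 = 18400 s = 5.11 hours.

5.11 hours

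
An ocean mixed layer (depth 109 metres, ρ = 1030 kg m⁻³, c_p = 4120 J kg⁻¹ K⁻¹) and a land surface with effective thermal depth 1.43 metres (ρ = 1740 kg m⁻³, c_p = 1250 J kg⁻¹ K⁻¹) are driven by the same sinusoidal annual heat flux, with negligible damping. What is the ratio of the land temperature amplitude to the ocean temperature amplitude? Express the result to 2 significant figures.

C_ocean = 1030 × 4120 × 109 = 4.63×10^8 J/(m²·K).
C_land = 1740 × 1250 × 1.43 = 3.11×10^6 J/(m²·K).
Undamped amplitude ∝ 1/C, so A_land/A_ocean = C_ocean/C_land = 149.

150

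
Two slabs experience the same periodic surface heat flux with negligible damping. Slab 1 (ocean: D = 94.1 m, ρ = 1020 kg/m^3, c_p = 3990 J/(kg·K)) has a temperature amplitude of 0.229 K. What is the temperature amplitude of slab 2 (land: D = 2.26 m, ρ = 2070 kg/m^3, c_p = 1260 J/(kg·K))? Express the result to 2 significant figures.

15 K

C_ocean = 3.83×10^8 J/(m²·K); C_land = 5.89×10^6 J/(m²·K).
A ∝ 1/C ⇒ A_land = A_ocean × C_ocean/C_land = 0.229 × 65.0 = 14.9 K.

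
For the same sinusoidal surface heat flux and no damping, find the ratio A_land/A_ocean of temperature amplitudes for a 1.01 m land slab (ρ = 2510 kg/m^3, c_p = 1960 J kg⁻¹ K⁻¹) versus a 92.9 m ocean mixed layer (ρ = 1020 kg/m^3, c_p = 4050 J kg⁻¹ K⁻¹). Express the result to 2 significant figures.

C_ocean = 1020 × 4050 × 92.9 = 3.84×10^8 J/(m²·K).
C_land = 2510 × 1960 × 1.01 = 4.97×10^6 J/(m²·K).
Undamped amplitude ∝ 1/C, so A_land/A_ocean = C_ocean/C_land = 77.2.

77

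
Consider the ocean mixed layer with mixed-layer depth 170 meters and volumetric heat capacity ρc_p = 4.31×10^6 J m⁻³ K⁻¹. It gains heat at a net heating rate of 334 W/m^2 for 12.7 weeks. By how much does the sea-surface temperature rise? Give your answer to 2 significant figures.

Areal heat capacity C = ρc_p × D = 4.31×10^6 × 170 = 7.33×10^8 J m⁻² K⁻¹.
Net heat input Q = F Δt = 334 × (12.7 weeks × 6.048×10^5 s/week) = 2.57×10^9 J/m².
ΔT = Q / C = 2.57×10^9 / 7.33×10^8 = 3.50 K.

3.5 K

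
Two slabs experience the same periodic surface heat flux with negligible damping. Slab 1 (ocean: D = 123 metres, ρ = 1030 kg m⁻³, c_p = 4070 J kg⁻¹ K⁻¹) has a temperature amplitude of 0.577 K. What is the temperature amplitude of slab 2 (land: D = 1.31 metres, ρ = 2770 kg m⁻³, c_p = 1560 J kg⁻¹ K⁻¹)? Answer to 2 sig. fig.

C_ocean = 5.16×10^8 J/(m²·K); C_land = 5.66×10^6 J/(m²·K).
A ∝ 1/C ⇒ A_land = A_ocean × C_ocean/C_land = 0.577 × 91.1 = 52.6 K.

53 K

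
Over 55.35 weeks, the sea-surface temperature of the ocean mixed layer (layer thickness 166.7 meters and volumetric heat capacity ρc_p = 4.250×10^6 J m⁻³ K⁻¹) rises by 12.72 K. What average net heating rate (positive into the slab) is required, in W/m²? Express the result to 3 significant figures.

Areal heat capacity C = ρc_p × D = 4.250×10^6 × 166.7 = 7.08×10^8 J m⁻² K⁻¹.
Required heat per unit area: Q = C ΔT = 7.08×10^8 × 12.72 = 9.01×10^9 J/m².
Flux F = Q / Δt = 9.01×10^9 / 3.35×10^7 s = 269 W/m².

269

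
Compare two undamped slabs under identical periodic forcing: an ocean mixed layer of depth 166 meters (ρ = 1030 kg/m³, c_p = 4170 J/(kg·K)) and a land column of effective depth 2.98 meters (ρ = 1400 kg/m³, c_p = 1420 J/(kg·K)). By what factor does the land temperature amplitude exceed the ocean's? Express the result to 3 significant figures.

120

C_ocean = 1030 × 4170 × 166 = 7.13×10^8 J/(m²·K).
C_land = 1400 × 1420 × 2.98 = 5.92×10^6 J/(m²·K).
Undamped amplitude ∝ 1/C, so A_land/A_ocean = C_ocean/C_land = 120.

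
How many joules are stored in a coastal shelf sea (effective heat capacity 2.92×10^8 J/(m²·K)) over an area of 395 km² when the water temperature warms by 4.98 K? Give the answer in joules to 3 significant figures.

Areal heat capacity C = 2.92×10^8 J/(m²·K) (given).
Heat per unit area: q = C ΔT = 2.92×10^8 × 4.98 = 1.45×10^9 J/m².
Total heat: Q = q × A = 1.45×10^9 × (395 × 10⁶ m²) = 5.74×10^17 J.

5.74×10^17 J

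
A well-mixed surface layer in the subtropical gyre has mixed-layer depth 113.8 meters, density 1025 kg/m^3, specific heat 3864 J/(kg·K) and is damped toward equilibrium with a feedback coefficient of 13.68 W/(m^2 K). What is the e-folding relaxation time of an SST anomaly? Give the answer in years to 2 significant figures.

Areal heat capacity C = ρ c_p D = 1025 × 3864 × 113.8 = 4.51×10^8 J m⁻² K⁻¹.
Relaxation time τ = C / λ = 4.51×10^8 / 13.68 = 3.29×10^7 s.
In years: 3.29×10^7 s / (3.156×10^7 s/year) = 1.04 years.

1.0 years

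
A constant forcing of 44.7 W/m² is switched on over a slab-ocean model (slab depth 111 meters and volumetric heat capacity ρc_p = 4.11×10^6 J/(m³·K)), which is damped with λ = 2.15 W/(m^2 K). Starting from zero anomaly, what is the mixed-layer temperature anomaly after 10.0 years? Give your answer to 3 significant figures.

Areal heat capacity C = ρc_p × D = 4.11×10^6 × 111 = 4.56×10^8 J m⁻² K⁻¹.
τ = C / λ = 4.56×10^8 / 2.15 = 2.12×10^8 s.
Equilibrium anomaly ΔT_eq = F / λ = 44.7 / 2.15 = 20.8 K.
t = 10.0 years = 3.16×10^8 s, so t/τ = 1.49.
ΔT(t) = ΔT_eq (1 − e^(−t/τ)) = 20.8 × (1 − e^−1.49) = 16.1 K.

16.1 K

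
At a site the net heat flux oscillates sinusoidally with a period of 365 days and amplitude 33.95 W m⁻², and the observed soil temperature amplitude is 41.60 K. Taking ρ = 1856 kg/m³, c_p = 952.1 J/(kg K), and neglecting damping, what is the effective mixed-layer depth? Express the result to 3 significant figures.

ω = 2π / 3.15×10^7 s = 1.99×10^-7 s⁻¹.
Required C = F₀ / (A ω) = 33.95 / (41.60 × 1.99×10^-7) = 4.10×10^6 J/(m²·K).
D = C / (ρ c_p) = 4.10×10^6 / (1856 × 952.1) = 2.32 m.

2.32 m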